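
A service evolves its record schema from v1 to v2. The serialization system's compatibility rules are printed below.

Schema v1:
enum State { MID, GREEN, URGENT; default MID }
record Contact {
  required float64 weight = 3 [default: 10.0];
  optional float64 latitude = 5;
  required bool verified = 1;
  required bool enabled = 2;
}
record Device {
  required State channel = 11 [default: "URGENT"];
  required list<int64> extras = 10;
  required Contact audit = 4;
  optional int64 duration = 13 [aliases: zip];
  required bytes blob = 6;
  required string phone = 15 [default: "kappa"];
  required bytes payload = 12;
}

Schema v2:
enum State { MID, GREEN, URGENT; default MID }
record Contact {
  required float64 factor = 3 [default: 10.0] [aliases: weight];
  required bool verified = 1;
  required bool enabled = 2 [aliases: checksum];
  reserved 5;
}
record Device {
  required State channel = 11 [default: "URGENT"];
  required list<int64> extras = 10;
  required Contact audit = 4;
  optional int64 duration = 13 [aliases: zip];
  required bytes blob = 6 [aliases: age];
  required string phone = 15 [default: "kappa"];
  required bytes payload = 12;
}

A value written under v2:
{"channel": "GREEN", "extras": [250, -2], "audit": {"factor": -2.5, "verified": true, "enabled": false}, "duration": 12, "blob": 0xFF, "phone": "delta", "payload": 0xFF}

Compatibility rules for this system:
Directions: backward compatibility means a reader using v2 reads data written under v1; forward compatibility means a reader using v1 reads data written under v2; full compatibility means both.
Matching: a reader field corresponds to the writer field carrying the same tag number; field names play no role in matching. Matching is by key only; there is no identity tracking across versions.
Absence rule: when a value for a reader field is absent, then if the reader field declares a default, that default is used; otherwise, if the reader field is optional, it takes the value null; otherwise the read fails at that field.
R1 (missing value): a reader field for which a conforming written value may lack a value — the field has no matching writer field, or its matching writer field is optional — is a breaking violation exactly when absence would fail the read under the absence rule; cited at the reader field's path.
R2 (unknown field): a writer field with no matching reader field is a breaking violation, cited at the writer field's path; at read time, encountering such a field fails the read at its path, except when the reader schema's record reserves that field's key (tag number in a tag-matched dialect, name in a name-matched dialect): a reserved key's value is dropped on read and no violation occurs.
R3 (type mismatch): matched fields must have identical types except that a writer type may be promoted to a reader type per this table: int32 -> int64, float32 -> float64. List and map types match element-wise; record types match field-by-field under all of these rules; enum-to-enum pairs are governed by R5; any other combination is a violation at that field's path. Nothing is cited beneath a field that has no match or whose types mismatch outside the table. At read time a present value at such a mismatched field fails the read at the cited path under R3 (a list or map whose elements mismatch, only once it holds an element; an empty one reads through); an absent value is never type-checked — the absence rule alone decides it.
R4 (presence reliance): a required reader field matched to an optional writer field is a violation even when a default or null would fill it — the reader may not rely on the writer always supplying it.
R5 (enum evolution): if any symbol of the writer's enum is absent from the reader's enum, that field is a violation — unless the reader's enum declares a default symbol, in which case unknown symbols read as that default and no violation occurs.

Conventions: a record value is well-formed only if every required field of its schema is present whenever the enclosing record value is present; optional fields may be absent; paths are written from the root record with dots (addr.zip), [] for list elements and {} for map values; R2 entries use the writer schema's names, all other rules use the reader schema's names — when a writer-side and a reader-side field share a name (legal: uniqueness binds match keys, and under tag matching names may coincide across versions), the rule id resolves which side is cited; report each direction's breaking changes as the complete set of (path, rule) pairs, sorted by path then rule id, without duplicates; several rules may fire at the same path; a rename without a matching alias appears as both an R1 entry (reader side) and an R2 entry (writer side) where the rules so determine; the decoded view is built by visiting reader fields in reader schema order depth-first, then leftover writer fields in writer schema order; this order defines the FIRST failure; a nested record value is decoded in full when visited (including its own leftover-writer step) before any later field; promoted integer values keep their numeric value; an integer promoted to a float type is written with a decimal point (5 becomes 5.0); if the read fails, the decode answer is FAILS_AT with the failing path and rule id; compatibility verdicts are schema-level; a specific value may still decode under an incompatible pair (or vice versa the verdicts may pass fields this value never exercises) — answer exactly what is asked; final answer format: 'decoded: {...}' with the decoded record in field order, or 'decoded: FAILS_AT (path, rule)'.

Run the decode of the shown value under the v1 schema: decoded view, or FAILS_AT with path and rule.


decoded: {"channel": "GREEN", "extras": [250, -2], "audit": {"weight": -2.5, "latitude": null, "verified": true, "enabled": false}, "duration": 12, "blob": 0xFF, "phone": "delta", "payload": 0xFF}

in Device below, arrows point writer -> reader
decoding the Device value with the v1 reader:
  channel := "GREEN"
  extras := [250, -2]
  audit.weight := -2.5 (from writer factor)
  audit.latitude := null (not supplied -> null)
  audit.verified := true
  audit.enabled := false
  duration := 12
  blob := 0xFF
  phone := "delta"
  payload := 0xFF
  => decoded: {"channel": "GREEN", "extras": [250, -2], "audit": {"weight": -2.5, "latitude": null, "verified": true, "enabled": false}, "duration": 12, "blob": 0xFF, "phone": "delta", "payload": 0xFF}
the other Device changes do not affect what is asked:
  renamed field weight to factor in record Contact (alias weight declared on the renamed field) -> triggers nothing under the printed rules; the Device answer is the same either way
  removed field latitude from record Contact (its key 5 joins the reserved list) -> triggers nothing under the printed rules; the Device answer is the same either way


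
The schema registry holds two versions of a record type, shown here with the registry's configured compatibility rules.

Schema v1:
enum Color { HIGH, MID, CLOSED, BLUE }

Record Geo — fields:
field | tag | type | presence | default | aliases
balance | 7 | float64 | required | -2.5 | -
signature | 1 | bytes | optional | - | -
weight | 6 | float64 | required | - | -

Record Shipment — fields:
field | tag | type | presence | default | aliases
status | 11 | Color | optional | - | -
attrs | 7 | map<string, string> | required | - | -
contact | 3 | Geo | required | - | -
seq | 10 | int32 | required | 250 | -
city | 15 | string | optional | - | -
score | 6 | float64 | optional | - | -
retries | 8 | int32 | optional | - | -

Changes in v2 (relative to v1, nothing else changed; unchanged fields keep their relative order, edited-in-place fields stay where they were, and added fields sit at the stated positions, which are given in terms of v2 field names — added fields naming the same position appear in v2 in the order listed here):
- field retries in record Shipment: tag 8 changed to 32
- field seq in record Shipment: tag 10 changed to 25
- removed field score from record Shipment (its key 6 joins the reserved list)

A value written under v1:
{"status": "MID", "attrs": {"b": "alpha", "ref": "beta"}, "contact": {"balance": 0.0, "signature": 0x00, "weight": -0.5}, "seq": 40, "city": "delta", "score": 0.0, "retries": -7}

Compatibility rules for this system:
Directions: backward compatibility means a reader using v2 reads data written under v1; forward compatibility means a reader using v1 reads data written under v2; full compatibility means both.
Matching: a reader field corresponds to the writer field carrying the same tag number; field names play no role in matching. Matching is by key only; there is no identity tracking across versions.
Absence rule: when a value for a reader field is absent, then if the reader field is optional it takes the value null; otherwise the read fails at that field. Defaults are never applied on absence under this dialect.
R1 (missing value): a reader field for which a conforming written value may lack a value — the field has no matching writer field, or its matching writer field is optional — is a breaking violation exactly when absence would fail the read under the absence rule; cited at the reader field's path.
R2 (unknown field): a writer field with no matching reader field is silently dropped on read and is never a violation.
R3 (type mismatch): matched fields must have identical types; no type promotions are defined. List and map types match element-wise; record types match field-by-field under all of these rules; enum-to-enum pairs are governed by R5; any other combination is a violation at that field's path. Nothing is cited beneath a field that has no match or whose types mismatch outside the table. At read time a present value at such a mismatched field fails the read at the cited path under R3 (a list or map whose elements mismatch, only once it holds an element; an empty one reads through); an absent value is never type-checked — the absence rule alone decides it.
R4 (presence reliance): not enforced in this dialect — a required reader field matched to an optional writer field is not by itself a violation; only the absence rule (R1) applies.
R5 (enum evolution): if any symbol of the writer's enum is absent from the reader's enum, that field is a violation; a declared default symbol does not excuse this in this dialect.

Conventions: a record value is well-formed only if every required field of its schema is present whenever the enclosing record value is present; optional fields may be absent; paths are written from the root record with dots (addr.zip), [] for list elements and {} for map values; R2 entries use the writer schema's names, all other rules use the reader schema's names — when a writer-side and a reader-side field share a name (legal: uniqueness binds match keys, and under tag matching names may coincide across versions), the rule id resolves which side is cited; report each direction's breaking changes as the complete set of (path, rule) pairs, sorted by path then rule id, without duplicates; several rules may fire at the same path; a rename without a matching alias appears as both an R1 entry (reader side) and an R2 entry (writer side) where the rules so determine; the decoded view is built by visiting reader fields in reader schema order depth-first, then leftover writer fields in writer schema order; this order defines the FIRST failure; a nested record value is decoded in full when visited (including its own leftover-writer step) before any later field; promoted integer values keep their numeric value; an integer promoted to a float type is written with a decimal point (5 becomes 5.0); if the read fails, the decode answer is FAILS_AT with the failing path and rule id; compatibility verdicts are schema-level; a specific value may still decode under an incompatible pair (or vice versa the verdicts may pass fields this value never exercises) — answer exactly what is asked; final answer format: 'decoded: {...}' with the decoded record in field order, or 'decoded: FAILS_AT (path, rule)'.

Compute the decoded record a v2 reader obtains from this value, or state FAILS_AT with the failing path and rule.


arrows below run writer -> reader for Shipment
migrating the Shipment value to v2:
  status := "MID"
  attrs := {"b": "alpha", "ref": "beta"}
  contact.balance := 0.0
  contact.signature := 0x00
  contact.weight := -0.5
  read fails at seq under R1 (no fill)
  => FAILS_AT (seq, R1)
remaining Shipment differences; none change what is asked:
  field retries in record Shipment: tag 8 changed to 32 -> no rule fires on it and the decoded Shipment view is identical with or without it
  removed field score from record Shipment (its key 6 joins the reserved list) -> no rule fires on it and the decoded Shipment view is identical with or without it

decoded: FAILS_AT (seq, R1)


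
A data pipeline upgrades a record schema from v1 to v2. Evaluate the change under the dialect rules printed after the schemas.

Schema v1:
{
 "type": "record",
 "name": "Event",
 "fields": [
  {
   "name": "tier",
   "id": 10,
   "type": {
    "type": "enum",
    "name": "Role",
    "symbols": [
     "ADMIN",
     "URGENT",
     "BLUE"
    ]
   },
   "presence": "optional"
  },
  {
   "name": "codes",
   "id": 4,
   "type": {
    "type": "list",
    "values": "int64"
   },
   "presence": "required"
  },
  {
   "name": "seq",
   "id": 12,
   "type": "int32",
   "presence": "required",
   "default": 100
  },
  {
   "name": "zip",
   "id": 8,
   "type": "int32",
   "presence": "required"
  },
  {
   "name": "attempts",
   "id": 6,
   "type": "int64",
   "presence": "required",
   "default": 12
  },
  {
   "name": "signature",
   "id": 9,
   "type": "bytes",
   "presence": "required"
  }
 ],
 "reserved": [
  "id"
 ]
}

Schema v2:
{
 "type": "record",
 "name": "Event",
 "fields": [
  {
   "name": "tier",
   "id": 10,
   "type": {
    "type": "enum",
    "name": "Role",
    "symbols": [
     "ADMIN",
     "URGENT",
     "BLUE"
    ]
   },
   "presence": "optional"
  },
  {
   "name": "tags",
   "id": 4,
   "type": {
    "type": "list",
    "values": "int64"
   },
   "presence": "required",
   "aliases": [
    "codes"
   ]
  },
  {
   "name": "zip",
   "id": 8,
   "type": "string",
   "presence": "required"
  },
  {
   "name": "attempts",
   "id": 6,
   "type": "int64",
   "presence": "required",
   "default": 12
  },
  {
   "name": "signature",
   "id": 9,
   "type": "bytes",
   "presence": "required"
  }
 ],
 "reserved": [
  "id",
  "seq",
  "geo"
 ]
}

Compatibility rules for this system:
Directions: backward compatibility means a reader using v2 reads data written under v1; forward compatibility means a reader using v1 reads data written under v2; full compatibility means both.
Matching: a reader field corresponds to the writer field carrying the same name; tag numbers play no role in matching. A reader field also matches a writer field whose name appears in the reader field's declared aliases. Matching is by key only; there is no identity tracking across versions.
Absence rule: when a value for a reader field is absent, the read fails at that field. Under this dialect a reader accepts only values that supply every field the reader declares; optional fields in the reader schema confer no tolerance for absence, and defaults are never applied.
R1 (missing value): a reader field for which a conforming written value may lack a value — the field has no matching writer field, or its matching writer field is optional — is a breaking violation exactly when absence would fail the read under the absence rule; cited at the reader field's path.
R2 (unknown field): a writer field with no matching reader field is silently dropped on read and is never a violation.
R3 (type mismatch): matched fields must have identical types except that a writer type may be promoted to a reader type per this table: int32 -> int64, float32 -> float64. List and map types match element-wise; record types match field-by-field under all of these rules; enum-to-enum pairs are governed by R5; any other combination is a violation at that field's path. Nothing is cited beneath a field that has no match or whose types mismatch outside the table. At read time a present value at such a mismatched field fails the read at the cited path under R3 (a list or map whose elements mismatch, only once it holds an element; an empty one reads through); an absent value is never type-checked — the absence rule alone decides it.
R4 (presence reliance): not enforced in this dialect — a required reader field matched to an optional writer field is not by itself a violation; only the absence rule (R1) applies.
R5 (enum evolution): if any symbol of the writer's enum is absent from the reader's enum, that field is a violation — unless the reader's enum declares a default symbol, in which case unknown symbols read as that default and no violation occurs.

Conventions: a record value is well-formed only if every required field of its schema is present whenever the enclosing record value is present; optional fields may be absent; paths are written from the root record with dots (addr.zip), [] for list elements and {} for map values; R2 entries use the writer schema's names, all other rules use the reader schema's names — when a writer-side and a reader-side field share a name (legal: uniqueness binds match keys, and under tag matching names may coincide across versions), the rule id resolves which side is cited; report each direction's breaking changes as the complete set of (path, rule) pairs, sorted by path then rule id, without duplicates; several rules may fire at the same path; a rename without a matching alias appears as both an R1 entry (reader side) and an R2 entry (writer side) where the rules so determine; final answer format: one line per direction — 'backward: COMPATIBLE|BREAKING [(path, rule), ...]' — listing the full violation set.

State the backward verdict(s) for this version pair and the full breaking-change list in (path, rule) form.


the writer's type comes first in each Event pair
backward analysis of Event with v2 as reader and v1 as writer:
  tier <- tier (Role -> Role, writer optional)
  tags <- codes (list<int64> -> list<int64>, writer required)
  zip <- zip (int32 -> string, writer required)
  attempts <- attempts (int64 -> int64, writer required)
  signature <- signature (bytes -> bytes, writer required)
  writer seq: unknown to reader
  rule R1 violated at tier
  rule R3 violated at zip
  => backward: BREAKING (2)
checking off the Event differences that do not matter here:
  removed field seq from record Event (its key "seq" joins the reserved list) -> affects forward compatibility only, which is not asked
  renamed field codes to tags in record Event (alias codes declared on the renamed field) -> affects forward compatibility only, which is not asked

backward: BREAKING [(tier, R1), (zip, R3)]


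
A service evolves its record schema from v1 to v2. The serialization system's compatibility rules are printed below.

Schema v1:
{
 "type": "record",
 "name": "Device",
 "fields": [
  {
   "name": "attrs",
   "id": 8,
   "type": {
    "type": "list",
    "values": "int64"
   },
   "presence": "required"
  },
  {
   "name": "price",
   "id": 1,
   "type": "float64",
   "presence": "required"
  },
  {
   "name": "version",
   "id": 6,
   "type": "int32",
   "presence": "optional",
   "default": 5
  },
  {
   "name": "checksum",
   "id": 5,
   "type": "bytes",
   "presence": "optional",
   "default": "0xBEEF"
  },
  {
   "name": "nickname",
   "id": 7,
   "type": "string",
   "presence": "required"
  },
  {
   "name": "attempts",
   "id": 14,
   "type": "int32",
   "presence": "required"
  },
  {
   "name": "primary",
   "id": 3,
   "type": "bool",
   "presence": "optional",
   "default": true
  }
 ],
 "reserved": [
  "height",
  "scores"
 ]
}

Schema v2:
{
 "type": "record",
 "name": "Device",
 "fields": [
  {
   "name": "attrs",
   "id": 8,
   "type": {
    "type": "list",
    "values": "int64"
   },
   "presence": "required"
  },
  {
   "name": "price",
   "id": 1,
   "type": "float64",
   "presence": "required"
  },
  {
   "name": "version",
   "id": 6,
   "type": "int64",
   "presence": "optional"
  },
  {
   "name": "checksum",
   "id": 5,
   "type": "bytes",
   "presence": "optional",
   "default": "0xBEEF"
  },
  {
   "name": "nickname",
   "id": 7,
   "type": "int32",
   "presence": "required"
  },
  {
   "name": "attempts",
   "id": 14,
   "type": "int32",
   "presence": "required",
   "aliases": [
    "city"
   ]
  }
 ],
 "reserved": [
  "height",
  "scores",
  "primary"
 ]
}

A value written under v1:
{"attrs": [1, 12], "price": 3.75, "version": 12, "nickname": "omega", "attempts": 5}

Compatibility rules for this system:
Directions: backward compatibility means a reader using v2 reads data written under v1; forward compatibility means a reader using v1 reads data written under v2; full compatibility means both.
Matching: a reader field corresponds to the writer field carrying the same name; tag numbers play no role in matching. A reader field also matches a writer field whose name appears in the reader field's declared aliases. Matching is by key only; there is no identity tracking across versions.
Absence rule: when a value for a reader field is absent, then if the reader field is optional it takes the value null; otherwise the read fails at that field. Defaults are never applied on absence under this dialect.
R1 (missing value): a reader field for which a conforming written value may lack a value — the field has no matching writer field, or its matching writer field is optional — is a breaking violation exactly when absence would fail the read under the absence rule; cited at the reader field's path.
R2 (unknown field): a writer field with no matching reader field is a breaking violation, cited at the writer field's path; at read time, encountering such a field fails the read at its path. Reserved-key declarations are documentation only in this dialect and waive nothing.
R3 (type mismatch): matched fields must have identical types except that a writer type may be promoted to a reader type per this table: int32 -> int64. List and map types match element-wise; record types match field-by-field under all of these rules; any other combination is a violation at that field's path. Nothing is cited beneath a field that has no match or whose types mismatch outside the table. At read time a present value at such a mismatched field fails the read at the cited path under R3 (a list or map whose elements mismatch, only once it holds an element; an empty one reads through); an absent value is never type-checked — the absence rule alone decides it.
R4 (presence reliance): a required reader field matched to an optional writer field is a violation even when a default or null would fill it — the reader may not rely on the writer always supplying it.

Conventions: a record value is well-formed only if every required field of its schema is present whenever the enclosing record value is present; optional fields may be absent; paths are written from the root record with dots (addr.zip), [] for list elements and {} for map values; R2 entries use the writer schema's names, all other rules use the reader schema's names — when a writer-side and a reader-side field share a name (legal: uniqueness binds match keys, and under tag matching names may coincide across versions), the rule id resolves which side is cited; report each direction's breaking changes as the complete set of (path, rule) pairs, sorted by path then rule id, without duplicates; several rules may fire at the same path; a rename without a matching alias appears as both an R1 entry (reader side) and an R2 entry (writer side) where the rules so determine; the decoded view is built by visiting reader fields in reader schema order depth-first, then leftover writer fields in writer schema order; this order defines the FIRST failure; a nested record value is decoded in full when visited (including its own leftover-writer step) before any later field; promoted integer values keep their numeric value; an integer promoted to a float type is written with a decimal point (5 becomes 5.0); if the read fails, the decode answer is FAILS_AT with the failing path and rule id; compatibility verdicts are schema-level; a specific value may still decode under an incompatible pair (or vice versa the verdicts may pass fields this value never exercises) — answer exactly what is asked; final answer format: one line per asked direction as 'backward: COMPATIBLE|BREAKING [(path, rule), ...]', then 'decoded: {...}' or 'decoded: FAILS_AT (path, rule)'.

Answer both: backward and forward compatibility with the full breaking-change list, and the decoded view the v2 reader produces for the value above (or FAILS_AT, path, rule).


each type pair in Device: writer, then reader
backward on Device — v2 reading data written by v1:
  attrs <- attrs (list<int64> -> list<int64>, writer required)
  price <- price (float64 -> float64, writer required)
  version <- version (int32 -> int64, writer optional)
  checksum <- checksum (bytes -> bytes, writer optional)
  nickname <- nickname (string -> int32, writer required)
  attempts <- attempts (int32 -> int32, writer required)
  primary (writer side), unknown to reader
  violation R3 at nickname
  violation R2 at primary
  => backward verdict for Device: BREAKING, 2 violation(s)
forward on Device — v1 reading data written by v2:
  attrs <- attrs (list<int64> -> list<int64>, writer required)
  price <- price (float64 -> float64, writer required)
  version <- version (int64 -> int32, writer optional)
  checksum <- checksum (bytes -> bytes, writer optional)
  nickname <- nickname (int32 -> string, writer required)
  attempts <- attempts (int32 -> int32, writer required)
  primary: no writer-side match
  violation R3 at nickname
  violation R3 at version
  => forward verdict for Device: BREAKING, 2 violation(s)
decode (reader v2):
  attrs := [1, 12]
  price := 3.75
  version := 12 (int32 -> int64)
  checksum := null (not supplied -> null)
  read fails at nickname under R3
  => FAILS_AT (nickname, R3)

backward: BREAKING [(nickname, R3), (primary, R2)]; forward: BREAKING [(nickname, R3), (version, R3)]; decoded: FAILS_AT (nickname, R3)


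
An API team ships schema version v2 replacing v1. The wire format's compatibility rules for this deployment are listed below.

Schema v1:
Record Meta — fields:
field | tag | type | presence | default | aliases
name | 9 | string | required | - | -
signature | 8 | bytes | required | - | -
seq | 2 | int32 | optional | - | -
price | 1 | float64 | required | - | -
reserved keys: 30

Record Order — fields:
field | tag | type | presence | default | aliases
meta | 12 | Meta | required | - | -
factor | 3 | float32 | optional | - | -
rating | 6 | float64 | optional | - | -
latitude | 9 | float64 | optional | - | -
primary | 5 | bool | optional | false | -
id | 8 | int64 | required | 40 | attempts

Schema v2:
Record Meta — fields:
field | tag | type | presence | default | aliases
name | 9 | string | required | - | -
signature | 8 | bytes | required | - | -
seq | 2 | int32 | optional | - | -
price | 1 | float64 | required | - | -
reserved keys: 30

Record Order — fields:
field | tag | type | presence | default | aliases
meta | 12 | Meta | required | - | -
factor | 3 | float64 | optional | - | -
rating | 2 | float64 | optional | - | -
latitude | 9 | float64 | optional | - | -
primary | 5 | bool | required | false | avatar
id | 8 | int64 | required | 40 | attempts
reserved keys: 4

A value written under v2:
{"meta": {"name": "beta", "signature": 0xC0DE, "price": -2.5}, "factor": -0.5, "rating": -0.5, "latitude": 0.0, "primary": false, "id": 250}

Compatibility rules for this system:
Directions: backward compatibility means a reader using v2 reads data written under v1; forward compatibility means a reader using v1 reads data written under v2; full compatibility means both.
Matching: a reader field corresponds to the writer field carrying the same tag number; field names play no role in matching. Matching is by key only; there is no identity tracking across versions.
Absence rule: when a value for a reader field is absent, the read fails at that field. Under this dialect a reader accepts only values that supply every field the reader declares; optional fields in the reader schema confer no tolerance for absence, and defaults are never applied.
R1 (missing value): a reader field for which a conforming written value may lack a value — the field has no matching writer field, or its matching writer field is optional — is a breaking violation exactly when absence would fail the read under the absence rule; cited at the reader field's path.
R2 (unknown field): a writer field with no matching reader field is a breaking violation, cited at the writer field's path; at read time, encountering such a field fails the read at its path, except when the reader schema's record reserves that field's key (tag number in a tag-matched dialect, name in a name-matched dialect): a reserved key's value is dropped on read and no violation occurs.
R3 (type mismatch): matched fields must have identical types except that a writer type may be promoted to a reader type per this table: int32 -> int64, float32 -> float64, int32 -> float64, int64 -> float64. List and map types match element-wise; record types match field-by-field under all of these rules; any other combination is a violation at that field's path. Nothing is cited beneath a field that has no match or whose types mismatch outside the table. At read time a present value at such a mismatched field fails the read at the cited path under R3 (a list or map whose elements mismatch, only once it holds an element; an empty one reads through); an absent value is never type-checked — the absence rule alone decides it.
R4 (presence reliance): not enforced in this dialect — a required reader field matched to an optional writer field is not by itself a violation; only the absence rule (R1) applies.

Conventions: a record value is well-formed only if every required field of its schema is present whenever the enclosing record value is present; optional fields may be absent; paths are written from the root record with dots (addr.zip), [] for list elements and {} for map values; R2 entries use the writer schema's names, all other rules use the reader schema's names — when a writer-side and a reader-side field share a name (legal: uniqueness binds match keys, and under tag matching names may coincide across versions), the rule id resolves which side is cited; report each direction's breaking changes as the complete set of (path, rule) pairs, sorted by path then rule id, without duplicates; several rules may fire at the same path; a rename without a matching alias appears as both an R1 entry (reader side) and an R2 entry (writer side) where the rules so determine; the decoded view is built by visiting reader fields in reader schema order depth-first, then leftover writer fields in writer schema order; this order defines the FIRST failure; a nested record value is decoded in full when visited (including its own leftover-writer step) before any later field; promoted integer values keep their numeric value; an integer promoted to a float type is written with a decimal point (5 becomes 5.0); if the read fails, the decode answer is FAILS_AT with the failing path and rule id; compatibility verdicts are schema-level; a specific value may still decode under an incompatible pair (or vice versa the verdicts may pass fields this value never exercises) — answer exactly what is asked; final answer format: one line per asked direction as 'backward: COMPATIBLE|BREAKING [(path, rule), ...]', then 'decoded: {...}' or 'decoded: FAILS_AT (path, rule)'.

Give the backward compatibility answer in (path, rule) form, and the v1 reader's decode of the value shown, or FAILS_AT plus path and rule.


backward: BREAKING [(factor, R1), (latitude, R1), (meta.seq, R1), (primary, R1), (rating, R1), (rating, R2)]; decoded: FAILS_AT (meta.seq, R1)

arrows below run writer -> reader for Order
backward on Order — v2 reading data written by v1:
  meta: paired with writer meta (Meta -> Meta; writer required)
  factor: paired with writer factor (float32 -> float64; writer optional)
  no writer field matches reader rating
  latitude: paired with writer latitude (float64 -> float64; writer optional)
  primary: paired with writer primary (bool -> bool; writer optional)
  id: paired with writer id (int64 -> int64; writer required)
  rating (writer side), unknown to reader
  meta.name: paired with writer meta.name (string -> string; writer required)
  meta.signature: paired with writer meta.signature (bytes -> bytes; writer required)
  meta.seq: paired with writer meta.seq (int32 -> int32; writer optional)
  meta.price: paired with writer meta.price (float64 -> float64; writer required)
  rule R1 violated at factor
  rule R1 violated at latitude
  rule R1 violated at meta.seq
  rule R1 violated at primary
  rule R1 violated at rating
  rule R2 violated at rating
  => backward verdict for Order: BREAKING, 6 violation(s)
decode walk for Order under reader schema v1:
  meta.name := "beta"
  meta.signature := 0xC0DE
  read fails at meta.seq under R1 (no fill)
  => FAILS_AT (meta.seq, R1)
diffs on Order not affecting the asked answer:
  field factor in record Order: type float32 changed to float64 -> its effect on Order is confined to the forward direction, not asked
  field primary in record Order: optional changed to required -> its effect on Order is confined to the forward direction, not asked


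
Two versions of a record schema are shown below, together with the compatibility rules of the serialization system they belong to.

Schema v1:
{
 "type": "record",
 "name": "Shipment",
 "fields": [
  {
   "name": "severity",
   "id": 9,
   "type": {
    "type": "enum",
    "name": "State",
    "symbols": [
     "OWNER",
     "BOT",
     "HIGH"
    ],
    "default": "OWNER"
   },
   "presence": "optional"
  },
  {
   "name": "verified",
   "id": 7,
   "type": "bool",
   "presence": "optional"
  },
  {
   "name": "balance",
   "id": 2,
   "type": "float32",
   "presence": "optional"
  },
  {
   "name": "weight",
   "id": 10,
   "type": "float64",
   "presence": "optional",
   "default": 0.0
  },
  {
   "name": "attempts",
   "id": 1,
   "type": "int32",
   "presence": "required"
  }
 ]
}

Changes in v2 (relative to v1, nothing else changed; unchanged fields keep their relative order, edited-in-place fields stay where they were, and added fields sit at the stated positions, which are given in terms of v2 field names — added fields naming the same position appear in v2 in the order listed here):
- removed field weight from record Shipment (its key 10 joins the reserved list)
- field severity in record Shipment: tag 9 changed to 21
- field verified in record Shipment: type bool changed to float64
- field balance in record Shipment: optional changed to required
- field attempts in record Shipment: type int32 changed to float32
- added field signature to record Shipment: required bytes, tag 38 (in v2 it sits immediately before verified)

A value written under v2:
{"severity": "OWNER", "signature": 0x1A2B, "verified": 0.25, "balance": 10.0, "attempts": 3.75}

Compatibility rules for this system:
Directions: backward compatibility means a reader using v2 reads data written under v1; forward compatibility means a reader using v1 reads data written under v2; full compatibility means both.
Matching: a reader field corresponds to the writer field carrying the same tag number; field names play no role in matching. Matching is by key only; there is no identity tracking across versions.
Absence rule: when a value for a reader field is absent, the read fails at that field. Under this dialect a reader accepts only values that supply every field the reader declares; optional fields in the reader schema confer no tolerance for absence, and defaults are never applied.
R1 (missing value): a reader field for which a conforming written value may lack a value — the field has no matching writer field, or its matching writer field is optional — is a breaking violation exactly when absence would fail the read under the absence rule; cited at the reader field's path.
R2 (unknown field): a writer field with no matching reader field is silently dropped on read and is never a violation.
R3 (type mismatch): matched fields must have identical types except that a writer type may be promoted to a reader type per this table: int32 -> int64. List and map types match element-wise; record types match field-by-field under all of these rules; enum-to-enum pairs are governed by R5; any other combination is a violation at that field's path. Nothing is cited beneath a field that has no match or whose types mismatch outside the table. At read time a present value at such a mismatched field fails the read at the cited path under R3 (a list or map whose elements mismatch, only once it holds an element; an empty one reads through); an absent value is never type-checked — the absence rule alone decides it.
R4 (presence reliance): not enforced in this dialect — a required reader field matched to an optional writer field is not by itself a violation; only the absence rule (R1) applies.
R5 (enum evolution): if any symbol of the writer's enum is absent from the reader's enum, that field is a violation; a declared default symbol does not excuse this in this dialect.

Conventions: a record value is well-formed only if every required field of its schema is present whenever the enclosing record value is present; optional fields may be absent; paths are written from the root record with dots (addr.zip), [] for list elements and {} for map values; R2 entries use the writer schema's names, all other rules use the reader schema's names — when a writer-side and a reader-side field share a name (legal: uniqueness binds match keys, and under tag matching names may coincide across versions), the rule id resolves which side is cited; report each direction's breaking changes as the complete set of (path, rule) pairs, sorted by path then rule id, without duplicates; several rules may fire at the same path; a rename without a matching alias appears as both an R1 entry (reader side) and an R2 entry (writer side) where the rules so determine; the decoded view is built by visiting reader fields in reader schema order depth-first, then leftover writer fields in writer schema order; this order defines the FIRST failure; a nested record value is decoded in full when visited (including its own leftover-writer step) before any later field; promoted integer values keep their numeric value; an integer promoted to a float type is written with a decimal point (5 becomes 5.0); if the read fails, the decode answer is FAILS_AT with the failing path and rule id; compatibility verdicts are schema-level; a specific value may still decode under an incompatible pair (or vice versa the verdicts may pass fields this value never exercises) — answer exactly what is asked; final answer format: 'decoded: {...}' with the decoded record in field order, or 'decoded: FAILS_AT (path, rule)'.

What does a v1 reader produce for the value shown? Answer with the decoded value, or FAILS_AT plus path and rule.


arrows below run writer -> reader for Shipment
decode (reader v1):
  read fails at severity under R1 (no fill)
  => FAILS_AT (severity, R1)
diffs on Shipment not affecting the asked answer:
  removed field weight from record Shipment (its key 10 joins the reserved list) -> schema-level compatibility only; this Shipment value's decode is unchanged
  field verified in record Shipment: type bool changed to float64 -> schema-level compatibility only; this Shipment value's decode is unchanged
  field balance in record Shipment: optional changed to required -> schema-level compatibility only; this Shipment value's decode is unchanged
  field attempts in record Shipment: type int32 changed to float32 -> schema-level compatibility only; this Shipment value's decode is unchanged
  added field signature to record Shipment: required bytes, tag 38 (in v2 it sits immediately before verified) -> schema-level compatibility only; this Shipment value's decode is unchanged

decoded: FAILS_AT (severity, R1)


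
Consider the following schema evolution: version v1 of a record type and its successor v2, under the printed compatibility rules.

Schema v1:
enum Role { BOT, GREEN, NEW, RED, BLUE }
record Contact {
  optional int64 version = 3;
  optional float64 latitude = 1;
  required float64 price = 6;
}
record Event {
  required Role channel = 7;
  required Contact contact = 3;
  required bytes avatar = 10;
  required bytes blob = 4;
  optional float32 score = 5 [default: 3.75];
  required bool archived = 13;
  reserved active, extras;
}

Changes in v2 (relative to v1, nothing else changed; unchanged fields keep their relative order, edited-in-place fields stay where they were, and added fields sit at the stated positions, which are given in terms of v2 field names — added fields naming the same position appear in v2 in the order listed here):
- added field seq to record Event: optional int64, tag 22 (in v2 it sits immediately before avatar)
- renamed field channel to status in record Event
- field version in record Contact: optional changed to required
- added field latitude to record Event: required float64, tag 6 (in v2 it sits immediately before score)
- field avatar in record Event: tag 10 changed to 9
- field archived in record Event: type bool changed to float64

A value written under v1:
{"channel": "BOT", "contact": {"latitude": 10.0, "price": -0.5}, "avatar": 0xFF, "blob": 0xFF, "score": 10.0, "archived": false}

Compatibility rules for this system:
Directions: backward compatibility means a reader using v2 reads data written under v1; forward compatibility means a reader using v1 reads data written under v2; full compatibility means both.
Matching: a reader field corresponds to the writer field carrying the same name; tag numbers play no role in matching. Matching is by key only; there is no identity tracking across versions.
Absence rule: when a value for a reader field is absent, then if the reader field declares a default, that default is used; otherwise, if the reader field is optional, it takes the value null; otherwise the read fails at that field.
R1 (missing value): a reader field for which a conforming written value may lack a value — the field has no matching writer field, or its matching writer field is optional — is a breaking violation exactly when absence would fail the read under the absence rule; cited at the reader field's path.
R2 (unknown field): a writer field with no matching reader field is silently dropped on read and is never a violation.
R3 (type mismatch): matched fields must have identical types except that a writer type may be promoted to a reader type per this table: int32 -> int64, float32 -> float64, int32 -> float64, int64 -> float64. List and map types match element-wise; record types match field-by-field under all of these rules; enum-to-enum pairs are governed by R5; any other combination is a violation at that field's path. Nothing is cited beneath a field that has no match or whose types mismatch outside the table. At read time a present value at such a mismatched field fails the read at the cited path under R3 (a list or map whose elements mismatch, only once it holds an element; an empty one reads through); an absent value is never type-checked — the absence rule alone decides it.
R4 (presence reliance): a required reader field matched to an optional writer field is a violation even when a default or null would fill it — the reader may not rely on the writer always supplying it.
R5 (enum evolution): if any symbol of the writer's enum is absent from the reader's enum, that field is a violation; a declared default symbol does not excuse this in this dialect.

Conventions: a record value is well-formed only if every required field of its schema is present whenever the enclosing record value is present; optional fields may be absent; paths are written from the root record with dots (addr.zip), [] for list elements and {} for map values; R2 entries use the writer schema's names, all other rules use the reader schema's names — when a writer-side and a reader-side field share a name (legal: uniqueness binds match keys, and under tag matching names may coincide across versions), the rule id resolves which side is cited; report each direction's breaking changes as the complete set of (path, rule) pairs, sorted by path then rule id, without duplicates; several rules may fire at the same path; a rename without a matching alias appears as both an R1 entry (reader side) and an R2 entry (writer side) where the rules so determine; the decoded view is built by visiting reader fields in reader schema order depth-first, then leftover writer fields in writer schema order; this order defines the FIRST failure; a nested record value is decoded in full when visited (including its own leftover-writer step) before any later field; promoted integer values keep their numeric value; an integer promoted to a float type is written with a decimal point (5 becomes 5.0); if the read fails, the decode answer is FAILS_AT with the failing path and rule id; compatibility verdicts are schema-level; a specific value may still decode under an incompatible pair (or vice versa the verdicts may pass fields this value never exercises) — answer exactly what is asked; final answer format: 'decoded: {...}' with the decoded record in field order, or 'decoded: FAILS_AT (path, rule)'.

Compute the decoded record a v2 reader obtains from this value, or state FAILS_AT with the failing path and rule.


decoded: FAILS_AT (status, R1)

the writer's type comes first in each Event pair
migrating the Event value to v2:
  read fails at status under R1 (no fill)
  => FAILS_AT (status, R1)
the rest of the Event diff is inert for this question:
  added field seq to record Event: optional int64, tag 22 (in v2 it sits immediately before avatar) -> no rule fires on it and the decoded Event view is identical with or without it
  field version in record Contact: optional changed to required -> matters for Event compatibility verdicts, not for this value's decode
  added field latitude to record Event: required float64, tag 6 (in v2 it sits immediately before score) -> matters for Event compatibility verdicts, not for this value's decode
  field avatar in record Event: tag 10 changed to 9 -> no rule fires on it and the decoded Event view is identical with or without it
  field archived in record Event: type bool changed to float64 -> matters for Event compatibility verdicts, not for this value's decode
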